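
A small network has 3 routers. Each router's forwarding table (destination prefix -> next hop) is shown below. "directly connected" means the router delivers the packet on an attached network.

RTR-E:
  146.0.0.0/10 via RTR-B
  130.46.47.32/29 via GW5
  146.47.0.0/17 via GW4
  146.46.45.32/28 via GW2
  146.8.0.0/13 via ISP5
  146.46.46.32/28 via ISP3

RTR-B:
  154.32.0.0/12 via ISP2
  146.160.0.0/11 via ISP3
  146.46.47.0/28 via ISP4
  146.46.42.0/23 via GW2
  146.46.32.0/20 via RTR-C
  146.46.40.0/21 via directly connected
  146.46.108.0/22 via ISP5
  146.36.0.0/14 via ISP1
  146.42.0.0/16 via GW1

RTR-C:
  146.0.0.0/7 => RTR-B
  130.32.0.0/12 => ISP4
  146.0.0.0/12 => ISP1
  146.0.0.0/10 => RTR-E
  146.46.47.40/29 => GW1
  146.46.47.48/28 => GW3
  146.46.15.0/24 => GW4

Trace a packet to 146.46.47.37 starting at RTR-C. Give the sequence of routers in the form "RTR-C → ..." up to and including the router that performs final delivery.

RTR-C → RTR-E → RTR-B

At RTR-C: longest match for 146.46.47.37 is 146.0.0.0/10 -> RTR-E
At RTR-E: longest match for 146.46.47.37 is 146.0.0.0/10 -> RTR-B
At RTR-B: longest match for 146.46.47.37 is 146.46.40.0/21 -> directly connected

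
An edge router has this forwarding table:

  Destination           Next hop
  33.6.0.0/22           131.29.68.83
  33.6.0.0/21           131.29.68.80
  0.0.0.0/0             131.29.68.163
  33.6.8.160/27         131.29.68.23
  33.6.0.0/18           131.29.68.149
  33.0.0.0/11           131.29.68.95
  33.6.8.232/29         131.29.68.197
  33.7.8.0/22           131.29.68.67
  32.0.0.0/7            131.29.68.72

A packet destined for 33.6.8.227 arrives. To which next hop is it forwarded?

Routes whose prefix contains 33.6.8.227:
  0.0.0.0/0 (default, matches everything) -> 131.29.68.163
  32.0.0.0/7 (32.0.0.0 - 33.255.255.255) -> 131.29.68.72
  33.0.0.0/11 (33.0.0.0 - 33.31.255.255) -> 131.29.68.95
  33.6.0.0/18 (33.6.0.0 - 33.6.63.255) -> 131.29.68.149
More-specific entries that do NOT match:
  33.6.8.232/29 (33.6.8.232 - 33.6.8.239) does not contain 33.6.8.227
  33.6.8.160/27 (33.6.8.160 - 33.6.8.191) does not contain 33.6.8.227
  33.6.0.0/22 (33.6.0.0 - 33.6.3.255) does not contain 33.6.8.227
  33.7.8.0/22 (33.7.8.0 - 33.7.11.255) does not contain 33.6.8.227
  33.6.0.0/21 (33.6.0.0 - 33.6.7.255) does not contain 33.6.8.227
Longest matching prefix is /18 -> next hop 131.29.68.149.

131.29.68.149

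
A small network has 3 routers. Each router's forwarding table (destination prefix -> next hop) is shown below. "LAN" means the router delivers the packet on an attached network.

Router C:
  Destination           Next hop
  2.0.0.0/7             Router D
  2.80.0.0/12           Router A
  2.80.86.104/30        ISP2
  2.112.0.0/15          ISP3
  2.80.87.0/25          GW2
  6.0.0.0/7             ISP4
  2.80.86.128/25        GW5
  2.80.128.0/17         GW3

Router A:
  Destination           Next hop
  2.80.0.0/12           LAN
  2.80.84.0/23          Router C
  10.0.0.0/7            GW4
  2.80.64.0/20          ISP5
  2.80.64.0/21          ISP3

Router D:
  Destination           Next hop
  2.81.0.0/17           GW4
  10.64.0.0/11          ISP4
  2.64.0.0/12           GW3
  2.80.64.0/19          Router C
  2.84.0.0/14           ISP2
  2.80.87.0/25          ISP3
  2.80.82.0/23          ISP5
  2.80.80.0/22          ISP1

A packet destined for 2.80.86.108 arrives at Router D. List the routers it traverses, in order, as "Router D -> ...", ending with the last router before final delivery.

Router D -> Router C -> Router A

At Router D: longest match for 2.80.86.108 is 2.80.64.0/19 -> Router C
At Router C: longest match for 2.80.86.108 is 2.80.0.0/12 -> Router A
At Router A: longest match for 2.80.86.108 is 2.80.0.0/12 -> LAN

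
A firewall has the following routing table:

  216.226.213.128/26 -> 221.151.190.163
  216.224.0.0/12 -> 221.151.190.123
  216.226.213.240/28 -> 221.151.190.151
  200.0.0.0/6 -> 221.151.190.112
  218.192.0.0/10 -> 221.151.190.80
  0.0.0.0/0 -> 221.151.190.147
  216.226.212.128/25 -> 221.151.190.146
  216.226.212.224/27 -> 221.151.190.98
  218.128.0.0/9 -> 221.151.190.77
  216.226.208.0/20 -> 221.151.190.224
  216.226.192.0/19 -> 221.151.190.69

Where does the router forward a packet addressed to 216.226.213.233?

Routes whose prefix contains 216.226.213.233:
  0.0.0.0/0 (default, matches everything) -> 221.151.190.147
  216.224.0.0/12 (216.224.0.0 - 216.239.255.255) -> 221.151.190.123
  216.226.192.0/19 (216.226.192.0 - 216.226.223.255) -> 221.151.190.69
  216.226.208.0/20 (216.226.208.0 - 216.226.223.255) -> 221.151.190.224
More-specific entries that do NOT match:
  216.226.213.240/28 (216.226.213.240 - 216.226.213.255) does not contain 216.226.213.233
  216.226.212.224/27 (216.226.212.224 - 216.226.212.255) does not contain 216.226.213.233
  216.226.213.128/26 (216.226.213.128 - 216.226.213.191) does not contain 216.226.213.233
  216.226.212.128/25 (216.226.212.128 - 216.226.212.255) does not contain 216.226.213.233
Longest matching prefix is /20 -> next hop 221.151.190.224.

221.151.190.224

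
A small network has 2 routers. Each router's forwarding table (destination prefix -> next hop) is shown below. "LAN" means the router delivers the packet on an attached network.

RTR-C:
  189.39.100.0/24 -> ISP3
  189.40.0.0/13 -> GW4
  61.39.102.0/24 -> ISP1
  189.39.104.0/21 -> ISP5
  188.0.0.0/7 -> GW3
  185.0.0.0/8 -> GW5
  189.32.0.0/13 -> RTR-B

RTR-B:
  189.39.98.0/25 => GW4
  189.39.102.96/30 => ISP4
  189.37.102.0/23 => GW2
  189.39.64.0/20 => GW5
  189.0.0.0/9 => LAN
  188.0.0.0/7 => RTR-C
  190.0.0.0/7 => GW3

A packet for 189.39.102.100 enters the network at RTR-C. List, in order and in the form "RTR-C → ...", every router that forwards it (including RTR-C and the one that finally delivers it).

RTR-C → RTR-B

At RTR-C: longest match for 189.39.102.100 is 189.32.0.0/13 -> RTR-B
At RTR-B: longest match for 189.39.102.100 is 189.0.0.0/9 -> LAN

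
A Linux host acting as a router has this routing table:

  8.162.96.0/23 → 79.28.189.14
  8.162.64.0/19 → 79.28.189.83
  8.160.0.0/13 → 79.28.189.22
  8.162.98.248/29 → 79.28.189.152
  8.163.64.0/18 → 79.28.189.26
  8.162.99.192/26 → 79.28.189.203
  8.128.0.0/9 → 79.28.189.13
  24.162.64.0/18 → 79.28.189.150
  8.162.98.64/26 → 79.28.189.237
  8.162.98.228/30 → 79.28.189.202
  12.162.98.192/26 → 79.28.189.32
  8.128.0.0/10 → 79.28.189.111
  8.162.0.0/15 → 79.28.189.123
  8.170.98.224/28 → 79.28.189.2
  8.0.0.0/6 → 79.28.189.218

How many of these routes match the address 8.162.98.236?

5

Prefixes containing 8.162.98.236:
  8.0.0.0/6 (8.0.0.0 - 11.255.255.255)
  8.128.0.0/9 (8.128.0.0 - 8.255.255.255)
  8.128.0.0/10 (8.128.0.0 - 8.191.255.255)
  8.160.0.0/13 (8.160.0.0 - 8.167.255.255)
  8.162.0.0/15 (8.162.0.0 - 8.163.255.255)
Total matching entries: 5.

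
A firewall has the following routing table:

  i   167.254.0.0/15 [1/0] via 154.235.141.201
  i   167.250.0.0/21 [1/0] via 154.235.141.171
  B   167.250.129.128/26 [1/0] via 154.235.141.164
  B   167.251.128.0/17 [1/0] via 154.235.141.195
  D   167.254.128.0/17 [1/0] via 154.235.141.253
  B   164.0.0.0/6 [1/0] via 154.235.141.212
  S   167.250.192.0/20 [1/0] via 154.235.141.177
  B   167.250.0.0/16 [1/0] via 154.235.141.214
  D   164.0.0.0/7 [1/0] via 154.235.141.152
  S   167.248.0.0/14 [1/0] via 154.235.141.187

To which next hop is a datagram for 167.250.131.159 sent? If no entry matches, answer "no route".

154.235.141.214

Routes whose prefix contains 167.250.131.159:
  164.0.0.0/6 (164.0.0.0 - 167.255.255.255) -> 154.235.141.212
  167.248.0.0/14 (167.248.0.0 - 167.251.255.255) -> 154.235.141.187
  167.250.0.0/16 (167.250.0.0 - 167.250.255.255) -> 154.235.141.214
More-specific entries that do NOT match:
  167.250.129.128/26 (167.250.129.128 - 167.250.129.191) does not contain 167.250.131.159
  167.250.0.0/21 (167.250.0.0 - 167.250.7.255) does not contain 167.250.131.159
  167.250.192.0/20 (167.250.192.0 - 167.250.207.255) does not contain 167.250.131.159
  167.251.128.0/17 (167.251.128.0 - 167.251.255.255) does not contain 167.250.131.159
  167.254.128.0/17 (167.254.128.0 - 167.254.255.255) does not contain 167.250.131.159
Longest matching prefix is /16 -> next hop 154.235.141.214.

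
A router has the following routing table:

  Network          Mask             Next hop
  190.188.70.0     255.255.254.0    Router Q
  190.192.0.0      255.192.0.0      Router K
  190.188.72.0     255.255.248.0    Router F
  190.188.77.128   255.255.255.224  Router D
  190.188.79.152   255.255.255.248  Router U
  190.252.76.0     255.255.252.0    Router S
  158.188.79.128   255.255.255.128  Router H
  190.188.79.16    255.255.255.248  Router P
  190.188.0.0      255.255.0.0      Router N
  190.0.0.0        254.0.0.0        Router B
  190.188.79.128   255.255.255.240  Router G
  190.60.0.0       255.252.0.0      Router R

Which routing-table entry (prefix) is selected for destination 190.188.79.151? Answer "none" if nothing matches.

Entries matching 190.188.79.151:
  190.0.0.0/7 (190.0.0.0 - 191.255.255.255)
  190.188.0.0/16 (190.188.0.0 - 190.188.255.255)
  190.188.72.0/21 (190.188.72.0 - 190.188.79.255)
Most specific is 190.188.72.0/21.

190.188.72.0/21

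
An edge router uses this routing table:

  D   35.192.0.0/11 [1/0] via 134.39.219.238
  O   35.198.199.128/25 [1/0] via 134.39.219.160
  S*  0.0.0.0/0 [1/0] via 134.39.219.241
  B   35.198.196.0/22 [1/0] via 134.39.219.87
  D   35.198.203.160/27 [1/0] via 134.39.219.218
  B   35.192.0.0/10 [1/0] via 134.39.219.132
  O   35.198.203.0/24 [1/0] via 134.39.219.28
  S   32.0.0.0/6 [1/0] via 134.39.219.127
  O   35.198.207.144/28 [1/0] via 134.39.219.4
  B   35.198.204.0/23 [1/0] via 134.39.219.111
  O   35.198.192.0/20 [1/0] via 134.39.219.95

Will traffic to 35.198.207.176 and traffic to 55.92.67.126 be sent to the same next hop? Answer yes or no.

35.198.207.176: longest match 35.198.192.0/20 -> 134.39.219.95
55.92.67.126: longest match 0.0.0.0/0 -> 134.39.219.241

no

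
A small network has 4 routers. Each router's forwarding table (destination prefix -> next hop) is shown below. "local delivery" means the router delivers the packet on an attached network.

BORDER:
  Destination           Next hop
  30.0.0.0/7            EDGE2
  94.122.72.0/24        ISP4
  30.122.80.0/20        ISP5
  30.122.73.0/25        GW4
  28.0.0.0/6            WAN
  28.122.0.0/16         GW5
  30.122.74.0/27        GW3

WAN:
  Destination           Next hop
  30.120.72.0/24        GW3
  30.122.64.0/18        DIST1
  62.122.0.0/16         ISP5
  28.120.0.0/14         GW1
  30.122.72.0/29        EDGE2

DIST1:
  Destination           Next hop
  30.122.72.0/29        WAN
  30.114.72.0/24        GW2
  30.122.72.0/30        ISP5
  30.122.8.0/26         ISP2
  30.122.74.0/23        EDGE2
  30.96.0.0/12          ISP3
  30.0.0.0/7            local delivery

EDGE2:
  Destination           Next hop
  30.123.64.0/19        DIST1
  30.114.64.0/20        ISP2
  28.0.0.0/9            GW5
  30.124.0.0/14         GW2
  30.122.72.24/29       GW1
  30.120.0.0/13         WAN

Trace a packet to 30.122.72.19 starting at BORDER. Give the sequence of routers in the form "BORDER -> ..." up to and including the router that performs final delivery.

BORDER -> EDGE2 -> WAN -> DIST1

At BORDER: longest match for 30.122.72.19 is 30.0.0.0/7 -> EDGE2
At EDGE2: longest match for 30.122.72.19 is 30.120.0.0/13 -> WAN
At WAN: longest match for 30.122.72.19 is 30.122.64.0/18 -> DIST1
At DIST1: longest match for 30.122.72.19 is 30.0.0.0/7 -> local delivery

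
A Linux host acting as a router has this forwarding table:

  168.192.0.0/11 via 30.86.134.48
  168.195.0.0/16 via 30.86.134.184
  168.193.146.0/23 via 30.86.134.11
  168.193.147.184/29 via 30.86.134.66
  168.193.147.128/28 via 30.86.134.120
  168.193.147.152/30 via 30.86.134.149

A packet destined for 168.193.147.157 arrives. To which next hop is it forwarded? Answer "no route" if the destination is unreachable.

30.86.134.11

Routes whose prefix contains 168.193.147.157:
  168.192.0.0/11 (168.192.0.0 - 168.223.255.255) -> 30.86.134.48
  168.193.146.0/23 (168.193.146.0 - 168.193.147.255) -> 30.86.134.11
More-specific entries that do NOT match:
  168.193.147.152/30 (168.193.147.152 - 168.193.147.155) does not contain 168.193.147.157
  168.193.147.184/29 (168.193.147.184 - 168.193.147.191) does not contain 168.193.147.157
  168.193.147.128/28 (168.193.147.128 - 168.193.147.143) does not contain 168.193.147.157
Longest matching prefix is /23 -> next hop 30.86.134.11.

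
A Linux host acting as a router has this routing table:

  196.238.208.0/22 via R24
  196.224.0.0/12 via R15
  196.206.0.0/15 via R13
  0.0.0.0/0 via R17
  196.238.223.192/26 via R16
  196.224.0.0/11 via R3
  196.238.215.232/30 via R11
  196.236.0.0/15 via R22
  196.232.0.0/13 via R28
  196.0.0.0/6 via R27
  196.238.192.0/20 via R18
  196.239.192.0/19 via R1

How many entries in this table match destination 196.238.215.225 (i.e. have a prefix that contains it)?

5

Prefixes containing 196.238.215.225:
  0.0.0.0/0 (default, matches everything)
  196.0.0.0/6 (196.0.0.0 - 199.255.255.255)
  196.224.0.0/11 (196.224.0.0 - 196.255.255.255)
  196.224.0.0/12 (196.224.0.0 - 196.239.255.255)
  196.232.0.0/13 (196.232.0.0 - 196.239.255.255)
Total matching entries: 5.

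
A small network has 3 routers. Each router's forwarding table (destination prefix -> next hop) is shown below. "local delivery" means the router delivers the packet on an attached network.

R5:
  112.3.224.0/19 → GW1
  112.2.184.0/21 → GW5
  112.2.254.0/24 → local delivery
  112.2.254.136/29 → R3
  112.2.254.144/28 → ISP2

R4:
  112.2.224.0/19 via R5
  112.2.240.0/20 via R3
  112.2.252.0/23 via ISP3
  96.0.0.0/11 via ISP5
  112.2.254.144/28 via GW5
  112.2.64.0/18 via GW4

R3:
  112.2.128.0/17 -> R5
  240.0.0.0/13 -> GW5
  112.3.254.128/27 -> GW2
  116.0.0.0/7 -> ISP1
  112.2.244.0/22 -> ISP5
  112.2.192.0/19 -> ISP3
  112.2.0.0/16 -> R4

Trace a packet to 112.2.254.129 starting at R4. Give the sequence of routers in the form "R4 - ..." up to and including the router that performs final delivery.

At R4: longest match for 112.2.254.129 is 112.2.240.0/20 -> R3
At R3: longest match for 112.2.254.129 is 112.2.128.0/17 -> R5
At R5: longest match for 112.2.254.129 is 112.2.254.0/24 -> local delivery

R4 - R3 - R5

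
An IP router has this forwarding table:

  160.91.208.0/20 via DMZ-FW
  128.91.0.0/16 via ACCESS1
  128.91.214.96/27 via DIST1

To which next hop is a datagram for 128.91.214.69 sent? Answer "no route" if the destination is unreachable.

ACCESS1

Routes whose prefix contains 128.91.214.69:
  128.91.0.0/16 (128.91.0.0 - 128.91.255.255) -> ACCESS1
More-specific entries that do NOT match:
  128.91.214.96/27 (128.91.214.96 - 128.91.214.127) does not contain 128.91.214.69
  160.91.208.0/20 (160.91.208.0 - 160.91.223.255) does not contain 128.91.214.69
Longest matching prefix is /16 -> next hop ACCESS1.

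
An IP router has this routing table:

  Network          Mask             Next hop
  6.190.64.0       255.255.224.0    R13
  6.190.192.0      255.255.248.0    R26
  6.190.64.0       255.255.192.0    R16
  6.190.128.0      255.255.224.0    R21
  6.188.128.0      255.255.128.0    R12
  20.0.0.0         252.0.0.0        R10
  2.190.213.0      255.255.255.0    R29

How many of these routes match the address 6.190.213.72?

0

No listed prefix contains 6.190.213.72.
Total matching entries: 0.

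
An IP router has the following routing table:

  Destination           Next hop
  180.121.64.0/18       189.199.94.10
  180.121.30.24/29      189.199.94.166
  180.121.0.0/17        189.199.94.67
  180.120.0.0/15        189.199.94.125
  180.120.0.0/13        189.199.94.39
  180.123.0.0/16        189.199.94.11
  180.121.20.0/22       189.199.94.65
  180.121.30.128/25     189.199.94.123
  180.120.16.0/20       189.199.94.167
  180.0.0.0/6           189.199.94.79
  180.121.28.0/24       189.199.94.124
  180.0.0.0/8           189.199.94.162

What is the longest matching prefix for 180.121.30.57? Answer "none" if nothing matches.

Entries matching 180.121.30.57:
  180.0.0.0/6 (180.0.0.0 - 183.255.255.255)
  180.0.0.0/8 (180.0.0.0 - 180.255.255.255)
  180.120.0.0/13 (180.120.0.0 - 180.127.255.255)
  180.120.0.0/15 (180.120.0.0 - 180.121.255.255)
  180.121.0.0/17 (180.121.0.0 - 180.121.127.255)
Most specific is 180.121.0.0/17.

180.121.0.0/17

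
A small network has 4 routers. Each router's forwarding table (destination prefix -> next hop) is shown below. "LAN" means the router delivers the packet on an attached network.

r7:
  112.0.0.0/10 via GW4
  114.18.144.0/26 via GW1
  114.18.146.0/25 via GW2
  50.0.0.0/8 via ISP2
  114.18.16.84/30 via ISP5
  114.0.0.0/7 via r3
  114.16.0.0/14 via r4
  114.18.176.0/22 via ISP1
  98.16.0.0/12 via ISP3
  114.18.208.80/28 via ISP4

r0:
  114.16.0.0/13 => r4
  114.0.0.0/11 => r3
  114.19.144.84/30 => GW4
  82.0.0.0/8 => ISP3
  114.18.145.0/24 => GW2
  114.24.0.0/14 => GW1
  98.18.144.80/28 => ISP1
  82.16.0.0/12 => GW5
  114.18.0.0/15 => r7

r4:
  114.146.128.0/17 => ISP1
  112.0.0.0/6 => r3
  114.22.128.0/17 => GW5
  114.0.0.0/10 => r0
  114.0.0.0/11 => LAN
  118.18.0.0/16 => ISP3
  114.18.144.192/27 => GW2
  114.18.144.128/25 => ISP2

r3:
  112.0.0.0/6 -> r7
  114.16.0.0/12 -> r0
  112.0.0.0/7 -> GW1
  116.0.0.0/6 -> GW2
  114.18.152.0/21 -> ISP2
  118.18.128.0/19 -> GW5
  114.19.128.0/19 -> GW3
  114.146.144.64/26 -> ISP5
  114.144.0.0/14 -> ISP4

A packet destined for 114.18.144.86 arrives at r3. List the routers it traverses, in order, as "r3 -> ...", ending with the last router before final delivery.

At r3: longest match for 114.18.144.86 is 114.16.0.0/12 -> r0
At r0: longest match for 114.18.144.86 is 114.18.0.0/15 -> r7
At r7: longest match for 114.18.144.86 is 114.16.0.0/14 -> r4
At r4: longest match for 114.18.144.86 is 114.0.0.0/11 -> LAN

r3 -> r0 -> r7 -> r4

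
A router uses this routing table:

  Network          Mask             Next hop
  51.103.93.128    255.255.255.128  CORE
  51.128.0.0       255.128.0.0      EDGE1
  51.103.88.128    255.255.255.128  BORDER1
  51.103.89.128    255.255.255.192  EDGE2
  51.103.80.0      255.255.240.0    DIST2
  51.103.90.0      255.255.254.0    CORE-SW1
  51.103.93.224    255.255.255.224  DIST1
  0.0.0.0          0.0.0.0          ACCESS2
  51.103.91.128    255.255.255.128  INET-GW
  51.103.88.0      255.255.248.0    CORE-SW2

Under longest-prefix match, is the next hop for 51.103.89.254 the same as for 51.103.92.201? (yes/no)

yes

51.103.89.254: longest match 51.103.88.0/21 -> CORE-SW2
51.103.92.201: longest match 51.103.88.0/21 -> CORE-SW2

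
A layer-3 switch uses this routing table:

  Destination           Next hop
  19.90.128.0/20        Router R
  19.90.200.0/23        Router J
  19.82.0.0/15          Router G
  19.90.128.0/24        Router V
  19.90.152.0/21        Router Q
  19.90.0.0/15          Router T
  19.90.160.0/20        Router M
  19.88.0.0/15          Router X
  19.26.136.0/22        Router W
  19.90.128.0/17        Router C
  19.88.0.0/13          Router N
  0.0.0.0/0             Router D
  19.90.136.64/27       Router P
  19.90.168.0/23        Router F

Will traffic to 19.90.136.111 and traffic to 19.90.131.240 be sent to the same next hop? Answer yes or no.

19.90.136.111: longest match 19.90.128.0/20 -> Router R
19.90.131.240: longest match 19.90.128.0/20 -> Router R

yes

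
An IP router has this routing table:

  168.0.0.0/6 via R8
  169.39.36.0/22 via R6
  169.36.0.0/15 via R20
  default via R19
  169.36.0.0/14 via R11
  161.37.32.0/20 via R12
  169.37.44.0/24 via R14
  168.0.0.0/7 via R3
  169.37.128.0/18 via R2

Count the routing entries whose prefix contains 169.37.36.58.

5

Prefixes containing 169.37.36.58:
  0.0.0.0/0 (default, matches everything)
  168.0.0.0/6 (168.0.0.0 - 171.255.255.255)
  168.0.0.0/7 (168.0.0.0 - 169.255.255.255)
  169.36.0.0/14 (169.36.0.0 - 169.39.255.255)
  169.36.0.0/15 (169.36.0.0 - 169.37.255.255)
Total matching entries: 5.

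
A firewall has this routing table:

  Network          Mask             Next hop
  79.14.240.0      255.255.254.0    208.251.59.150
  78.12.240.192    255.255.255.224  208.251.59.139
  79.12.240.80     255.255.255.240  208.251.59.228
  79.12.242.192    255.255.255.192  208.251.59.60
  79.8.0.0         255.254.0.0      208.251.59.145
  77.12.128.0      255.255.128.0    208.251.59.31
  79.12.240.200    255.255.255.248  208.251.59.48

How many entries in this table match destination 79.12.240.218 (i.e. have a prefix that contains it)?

0

No listed prefix contains 79.12.240.218.
Total matching entries: 0.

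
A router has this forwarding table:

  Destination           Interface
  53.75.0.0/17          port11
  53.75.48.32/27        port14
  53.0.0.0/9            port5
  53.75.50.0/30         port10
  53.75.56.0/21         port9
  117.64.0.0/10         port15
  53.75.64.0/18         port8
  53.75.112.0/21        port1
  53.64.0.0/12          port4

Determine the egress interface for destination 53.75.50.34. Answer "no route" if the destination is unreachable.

port11

Routes whose prefix contains 53.75.50.34:
  53.0.0.0/9 (53.0.0.0 - 53.127.255.255) -> port5
  53.64.0.0/12 (53.64.0.0 - 53.79.255.255) -> port4
  53.75.0.0/17 (53.75.0.0 - 53.75.127.255) -> port11
More-specific entries that do NOT match:
  53.75.50.0/30 (53.75.50.0 - 53.75.50.3) does not contain 53.75.50.34
  53.75.48.32/27 (53.75.48.32 - 53.75.48.63) does not contain 53.75.50.34
  53.75.56.0/21 (53.75.56.0 - 53.75.63.255) does not contain 53.75.50.34
  53.75.112.0/21 (53.75.112.0 - 53.75.119.255) does not contain 53.75.50.34
  53.75.64.0/18 (53.75.64.0 - 53.75.127.255) does not contain 53.75.50.34
Longest matching prefix is /17 -> interface port11.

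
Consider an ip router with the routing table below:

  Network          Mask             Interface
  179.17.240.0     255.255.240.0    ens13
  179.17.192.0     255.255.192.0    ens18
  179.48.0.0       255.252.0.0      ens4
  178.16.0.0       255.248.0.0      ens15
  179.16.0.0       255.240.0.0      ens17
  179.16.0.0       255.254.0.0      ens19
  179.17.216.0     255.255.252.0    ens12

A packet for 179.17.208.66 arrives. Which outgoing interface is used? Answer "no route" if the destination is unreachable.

Routes whose prefix contains 179.17.208.66:
  179.16.0.0/12 (179.16.0.0 - 179.31.255.255) -> ens17
  179.16.0.0/15 (179.16.0.0 - 179.17.255.255) -> ens19
  179.17.192.0/18 (179.17.192.0 - 179.17.255.255) -> ens18
More-specific entries that do NOT match:
  179.17.216.0/22 (179.17.216.0 - 179.17.219.255) does not contain 179.17.208.66
  179.17.240.0/20 (179.17.240.0 - 179.17.255.255) does not contain 179.17.208.66
Longest matching prefix is /18 -> interface ens18.

ens18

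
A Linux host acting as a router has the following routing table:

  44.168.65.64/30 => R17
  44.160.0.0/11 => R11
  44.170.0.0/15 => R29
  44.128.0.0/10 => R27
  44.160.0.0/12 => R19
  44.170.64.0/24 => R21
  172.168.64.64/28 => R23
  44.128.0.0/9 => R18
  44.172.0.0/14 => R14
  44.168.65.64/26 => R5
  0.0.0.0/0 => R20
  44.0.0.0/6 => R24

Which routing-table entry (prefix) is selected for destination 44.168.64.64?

Entries matching 44.168.64.64:
  0.0.0.0/0 (default, matches everything)
  44.0.0.0/6 (44.0.0.0 - 47.255.255.255)
  44.128.0.0/9 (44.128.0.0 - 44.255.255.255)
  44.128.0.0/10 (44.128.0.0 - 44.191.255.255)
  44.160.0.0/11 (44.160.0.0 - 44.191.255.255)
  44.160.0.0/12 (44.160.0.0 - 44.175.255.255)
Most specific is 44.160.0.0/12.

44.160.0.0/12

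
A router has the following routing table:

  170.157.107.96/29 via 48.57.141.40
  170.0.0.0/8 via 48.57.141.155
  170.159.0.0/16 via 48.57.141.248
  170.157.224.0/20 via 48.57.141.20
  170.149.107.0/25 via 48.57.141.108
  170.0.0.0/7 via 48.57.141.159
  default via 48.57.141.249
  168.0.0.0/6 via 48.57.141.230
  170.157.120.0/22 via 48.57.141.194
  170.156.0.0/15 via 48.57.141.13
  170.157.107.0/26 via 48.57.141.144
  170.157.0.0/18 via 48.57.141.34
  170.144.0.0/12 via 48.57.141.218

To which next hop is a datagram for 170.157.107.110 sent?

Routes whose prefix contains 170.157.107.110:
  0.0.0.0/0 (default, matches everything) -> 48.57.141.249
  168.0.0.0/6 (168.0.0.0 - 171.255.255.255) -> 48.57.141.230
  170.0.0.0/7 (170.0.0.0 - 171.255.255.255) -> 48.57.141.159
  170.0.0.0/8 (170.0.0.0 - 170.255.255.255) -> 48.57.141.155
  170.144.0.0/12 (170.144.0.0 - 170.159.255.255) -> 48.57.141.218
  170.156.0.0/15 (170.156.0.0 - 170.157.255.255) -> 48.57.141.13
More-specific entries that do NOT match:
  170.157.107.96/29 (170.157.107.96 - 170.157.107.103) does not contain 170.157.107.110
  170.157.107.0/26 (170.157.107.0 - 170.157.107.63) does not contain 170.157.107.110
  170.149.107.0/25 (170.149.107.0 - 170.149.107.127) does not contain 170.157.107.110
  170.157.120.0/22 (170.157.120.0 - 170.157.123.255) does not contain 170.157.107.110
  170.157.224.0/20 (170.157.224.0 - 170.157.239.255) does not contain 170.157.107.110
  170.157.0.0/18 (170.157.0.0 - 170.157.63.255) does not contain 170.157.107.110
  170.159.0.0/16 (170.159.0.0 - 170.159.255.255) does not contain 170.157.107.110
Longest matching prefix is /15 -> next hop 48.57.141.13.

48.57.141.13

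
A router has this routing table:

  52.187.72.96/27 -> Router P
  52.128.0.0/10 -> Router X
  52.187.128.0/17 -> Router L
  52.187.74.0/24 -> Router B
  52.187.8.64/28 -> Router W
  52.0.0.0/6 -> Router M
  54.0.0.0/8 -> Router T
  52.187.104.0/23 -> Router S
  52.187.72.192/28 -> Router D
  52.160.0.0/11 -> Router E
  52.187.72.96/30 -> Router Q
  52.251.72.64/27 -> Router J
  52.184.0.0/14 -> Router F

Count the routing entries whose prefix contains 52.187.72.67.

4

Prefixes containing 52.187.72.67:
  52.0.0.0/6 (52.0.0.0 - 55.255.255.255)
  52.128.0.0/10 (52.128.0.0 - 52.191.255.255)
  52.160.0.0/11 (52.160.0.0 - 52.191.255.255)
  52.184.0.0/14 (52.184.0.0 - 52.187.255.255)
Total matching entries: 4.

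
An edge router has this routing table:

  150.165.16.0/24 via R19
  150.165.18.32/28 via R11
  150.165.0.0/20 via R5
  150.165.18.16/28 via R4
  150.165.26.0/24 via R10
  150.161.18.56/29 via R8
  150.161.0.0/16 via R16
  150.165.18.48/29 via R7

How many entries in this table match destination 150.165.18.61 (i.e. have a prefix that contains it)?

No listed prefix contains 150.165.18.61.
Total matching entries: 0.

0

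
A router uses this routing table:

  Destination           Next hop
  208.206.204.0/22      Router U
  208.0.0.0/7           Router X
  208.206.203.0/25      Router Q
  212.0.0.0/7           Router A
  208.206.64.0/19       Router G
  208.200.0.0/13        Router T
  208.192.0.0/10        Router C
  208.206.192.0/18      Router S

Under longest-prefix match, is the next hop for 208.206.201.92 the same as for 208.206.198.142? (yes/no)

yes

208.206.201.92: longest match 208.206.192.0/18 -> Router S
208.206.198.142: longest match 208.206.192.0/18 -> Router S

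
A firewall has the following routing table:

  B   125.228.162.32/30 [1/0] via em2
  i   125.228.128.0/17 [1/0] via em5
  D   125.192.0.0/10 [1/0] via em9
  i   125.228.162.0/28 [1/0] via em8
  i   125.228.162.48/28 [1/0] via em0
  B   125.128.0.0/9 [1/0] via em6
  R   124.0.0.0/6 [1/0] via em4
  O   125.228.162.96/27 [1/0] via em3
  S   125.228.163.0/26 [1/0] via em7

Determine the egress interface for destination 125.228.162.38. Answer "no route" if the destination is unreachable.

Routes whose prefix contains 125.228.162.38:
  124.0.0.0/6 (124.0.0.0 - 127.255.255.255) -> em4
  125.128.0.0/9 (125.128.0.0 - 125.255.255.255) -> em6
  125.192.0.0/10 (125.192.0.0 - 125.255.255.255) -> em9
  125.228.128.0/17 (125.228.128.0 - 125.228.255.255) -> em5
More-specific entries that do NOT match:
  125.228.162.32/30 (125.228.162.32 - 125.228.162.35) does not contain 125.228.162.38
  125.228.162.0/28 (125.228.162.0 - 125.228.162.15) does not contain 125.228.162.38
  125.228.162.48/28 (125.228.162.48 - 125.228.162.63) does not contain 125.228.162.38
  125.228.162.96/27 (125.228.162.96 - 125.228.162.127) does not contain 125.228.162.38
  125.228.163.0/26 (125.228.163.0 - 125.228.163.63) does not contain 125.228.162.38
Longest matching prefix is /17 -> interface em5.

em5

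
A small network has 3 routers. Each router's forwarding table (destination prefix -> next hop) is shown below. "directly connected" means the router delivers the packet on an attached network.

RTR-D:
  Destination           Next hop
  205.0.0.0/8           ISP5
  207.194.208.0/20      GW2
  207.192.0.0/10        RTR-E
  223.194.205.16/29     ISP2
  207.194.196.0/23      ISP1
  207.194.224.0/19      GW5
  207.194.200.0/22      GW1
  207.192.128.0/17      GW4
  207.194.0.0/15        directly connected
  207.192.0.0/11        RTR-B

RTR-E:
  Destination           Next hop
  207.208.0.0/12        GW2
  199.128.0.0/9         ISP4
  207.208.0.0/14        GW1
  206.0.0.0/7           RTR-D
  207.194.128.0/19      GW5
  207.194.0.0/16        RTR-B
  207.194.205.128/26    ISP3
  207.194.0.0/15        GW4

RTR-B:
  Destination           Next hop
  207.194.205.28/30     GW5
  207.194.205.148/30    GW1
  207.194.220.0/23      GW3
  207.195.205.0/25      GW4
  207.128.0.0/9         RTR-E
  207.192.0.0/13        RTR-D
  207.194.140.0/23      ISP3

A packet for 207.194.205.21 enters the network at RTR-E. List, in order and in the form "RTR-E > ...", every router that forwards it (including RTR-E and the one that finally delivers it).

At RTR-E: longest match for 207.194.205.21 is 207.194.0.0/16 -> RTR-B
At RTR-B: longest match for 207.194.205.21 is 207.192.0.0/13 -> RTR-D
At RTR-D: longest match for 207.194.205.21 is 207.194.0.0/15 -> directly connected

RTR-E > RTR-B > RTR-D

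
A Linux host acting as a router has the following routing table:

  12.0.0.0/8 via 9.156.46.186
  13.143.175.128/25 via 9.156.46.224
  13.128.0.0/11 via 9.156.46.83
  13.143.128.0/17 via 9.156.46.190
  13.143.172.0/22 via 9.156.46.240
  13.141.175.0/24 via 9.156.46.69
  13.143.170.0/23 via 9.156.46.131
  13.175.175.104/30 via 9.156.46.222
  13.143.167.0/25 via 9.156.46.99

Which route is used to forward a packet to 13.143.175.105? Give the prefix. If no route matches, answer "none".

Entries matching 13.143.175.105:
  13.128.0.0/11 (13.128.0.0 - 13.159.255.255)
  13.143.128.0/17 (13.143.128.0 - 13.143.255.255)
  13.143.172.0/22 (13.143.172.0 - 13.143.175.255)
Most specific is 13.143.172.0/22.

13.143.172.0/22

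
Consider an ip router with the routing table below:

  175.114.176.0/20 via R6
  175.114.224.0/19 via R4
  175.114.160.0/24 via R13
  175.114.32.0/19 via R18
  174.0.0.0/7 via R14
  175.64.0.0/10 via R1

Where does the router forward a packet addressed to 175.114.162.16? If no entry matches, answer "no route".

Routes whose prefix contains 175.114.162.16:
  174.0.0.0/7 (174.0.0.0 - 175.255.255.255) -> R14
  175.64.0.0/10 (175.64.0.0 - 175.127.255.255) -> R1
More-specific entries that do NOT match:
  175.114.160.0/24 (175.114.160.0 - 175.114.160.255) does not contain 175.114.162.16
  175.114.176.0/20 (175.114.176.0 - 175.114.191.255) does not contain 175.114.162.16
  175.114.224.0/19 (175.114.224.0 - 175.114.255.255) does not contain 175.114.162.16
  175.114.32.0/19 (175.114.32.0 - 175.114.63.255) does not contain 175.114.162.16
Longest matching prefix is /10 -> next hop R1.

R1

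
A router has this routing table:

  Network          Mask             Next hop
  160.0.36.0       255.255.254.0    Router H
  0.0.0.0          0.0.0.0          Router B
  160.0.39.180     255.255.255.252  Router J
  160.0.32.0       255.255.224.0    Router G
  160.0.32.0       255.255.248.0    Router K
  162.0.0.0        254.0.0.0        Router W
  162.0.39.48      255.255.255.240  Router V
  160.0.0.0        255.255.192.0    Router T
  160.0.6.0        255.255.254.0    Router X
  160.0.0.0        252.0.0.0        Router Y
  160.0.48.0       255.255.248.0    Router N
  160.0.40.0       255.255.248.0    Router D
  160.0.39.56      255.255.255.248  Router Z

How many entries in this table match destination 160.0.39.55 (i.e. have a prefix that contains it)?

Prefixes containing 160.0.39.55:
  0.0.0.0/0 (default, matches everything)
  160.0.0.0/6 (160.0.0.0 - 163.255.255.255)
  160.0.0.0/18 (160.0.0.0 - 160.0.63.255)
  160.0.32.0/19 (160.0.32.0 - 160.0.63.255)
  160.0.32.0/21 (160.0.32.0 - 160.0.39.255)
Total matching entries: 5.

5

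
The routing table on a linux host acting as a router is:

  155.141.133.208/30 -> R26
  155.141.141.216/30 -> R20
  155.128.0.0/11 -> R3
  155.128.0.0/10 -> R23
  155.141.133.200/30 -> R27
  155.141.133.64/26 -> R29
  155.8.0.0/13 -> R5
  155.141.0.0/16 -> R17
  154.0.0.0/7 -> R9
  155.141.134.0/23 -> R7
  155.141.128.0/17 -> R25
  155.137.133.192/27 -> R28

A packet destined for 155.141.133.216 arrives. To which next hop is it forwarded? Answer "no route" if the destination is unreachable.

R25

Routes whose prefix contains 155.141.133.216:
  154.0.0.0/7 (154.0.0.0 - 155.255.255.255) -> R9
  155.128.0.0/10 (155.128.0.0 - 155.191.255.255) -> R23
  155.128.0.0/11 (155.128.0.0 - 155.159.255.255) -> R3
  155.141.0.0/16 (155.141.0.0 - 155.141.255.255) -> R17
  155.141.128.0/17 (155.141.128.0 - 155.141.255.255) -> R25
More-specific entries that do NOT match:
  155.141.133.208/30 (155.141.133.208 - 155.141.133.211) does not contain 155.141.133.216
  155.141.141.216/30 (155.141.141.216 - 155.141.141.219) does not contain 155.141.133.216
  155.141.133.200/30 (155.141.133.200 - 155.141.133.203) does not contain 155.141.133.216
  155.137.133.192/27 (155.137.133.192 - 155.137.133.223) does not contain 155.141.133.216
  155.141.133.64/26 (155.141.133.64 - 155.141.133.127) does not contain 155.141.133.216
  155.141.134.0/23 (155.141.134.0 - 155.141.135.255) does not contain 155.141.133.216
Longest matching prefix is /17 -> next hop R25.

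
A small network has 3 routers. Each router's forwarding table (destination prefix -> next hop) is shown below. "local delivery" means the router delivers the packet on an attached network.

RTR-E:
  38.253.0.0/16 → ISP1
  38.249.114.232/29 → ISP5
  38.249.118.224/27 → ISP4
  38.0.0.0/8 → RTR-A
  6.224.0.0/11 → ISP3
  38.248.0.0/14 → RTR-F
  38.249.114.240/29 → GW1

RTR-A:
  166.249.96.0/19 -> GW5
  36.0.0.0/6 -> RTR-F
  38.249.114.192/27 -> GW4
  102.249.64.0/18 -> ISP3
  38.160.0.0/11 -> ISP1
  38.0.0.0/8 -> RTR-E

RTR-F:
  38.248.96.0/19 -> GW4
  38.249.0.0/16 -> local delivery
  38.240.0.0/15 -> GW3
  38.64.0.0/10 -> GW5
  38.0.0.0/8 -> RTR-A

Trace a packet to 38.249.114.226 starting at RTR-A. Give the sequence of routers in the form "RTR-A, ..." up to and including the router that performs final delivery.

At RTR-A: longest match for 38.249.114.226 is 38.0.0.0/8 -> RTR-E
At RTR-E: longest match for 38.249.114.226 is 38.248.0.0/14 -> RTR-F
At RTR-F: longest match for 38.249.114.226 is 38.249.0.0/16 -> local delivery

RTR-A, RTR-E, RTR-F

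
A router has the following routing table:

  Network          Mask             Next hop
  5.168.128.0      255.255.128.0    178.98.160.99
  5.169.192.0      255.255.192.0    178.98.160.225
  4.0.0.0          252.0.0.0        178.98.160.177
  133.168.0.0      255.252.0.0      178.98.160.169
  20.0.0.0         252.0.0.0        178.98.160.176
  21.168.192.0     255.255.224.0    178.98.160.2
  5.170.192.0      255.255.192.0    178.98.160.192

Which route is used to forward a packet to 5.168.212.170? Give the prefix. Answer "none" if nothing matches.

Entries matching 5.168.212.170:
  4.0.0.0/6 (4.0.0.0 - 7.255.255.255)
  5.168.128.0/17 (5.168.128.0 - 5.168.255.255)
Most specific is 5.168.128.0/17.

5.168.128.0/17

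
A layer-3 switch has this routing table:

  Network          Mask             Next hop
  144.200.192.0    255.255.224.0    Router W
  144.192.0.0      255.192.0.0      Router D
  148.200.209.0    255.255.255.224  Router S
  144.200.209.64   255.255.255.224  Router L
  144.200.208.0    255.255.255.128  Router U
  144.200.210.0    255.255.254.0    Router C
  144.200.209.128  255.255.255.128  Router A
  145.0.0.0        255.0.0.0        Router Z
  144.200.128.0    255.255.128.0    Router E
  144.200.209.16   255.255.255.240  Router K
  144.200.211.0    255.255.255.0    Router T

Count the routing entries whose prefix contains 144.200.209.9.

3

Prefixes containing 144.200.209.9:
  144.192.0.0/10 (144.192.0.0 - 144.255.255.255)
  144.200.128.0/17 (144.200.128.0 - 144.200.255.255)
  144.200.192.0/19 (144.200.192.0 - 144.200.223.255)
Total matching entries: 3.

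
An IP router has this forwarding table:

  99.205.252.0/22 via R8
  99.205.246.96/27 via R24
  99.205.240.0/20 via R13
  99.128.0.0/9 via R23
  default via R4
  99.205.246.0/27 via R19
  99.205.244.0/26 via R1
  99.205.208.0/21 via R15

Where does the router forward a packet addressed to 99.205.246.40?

Routes whose prefix contains 99.205.246.40:
  0.0.0.0/0 (default, matches everything) -> R4
  99.128.0.0/9 (99.128.0.0 - 99.255.255.255) -> R23
  99.205.240.0/20 (99.205.240.0 - 99.205.255.255) -> R13
More-specific entries that do NOT match:
  99.205.246.96/27 (99.205.246.96 - 99.205.246.127) does not contain 99.205.246.40
  99.205.246.0/27 (99.205.246.0 - 99.205.246.31) does not contain 99.205.246.40
  99.205.244.0/26 (99.205.244.0 - 99.205.244.63) does not contain 99.205.246.40
  99.205.252.0/22 (99.205.252.0 - 99.205.255.255) does not contain 99.205.246.40
  99.205.208.0/21 (99.205.208.0 - 99.205.215.255) does not contain 99.205.246.40
Longest matching prefix is /20 -> next hop R13.

R13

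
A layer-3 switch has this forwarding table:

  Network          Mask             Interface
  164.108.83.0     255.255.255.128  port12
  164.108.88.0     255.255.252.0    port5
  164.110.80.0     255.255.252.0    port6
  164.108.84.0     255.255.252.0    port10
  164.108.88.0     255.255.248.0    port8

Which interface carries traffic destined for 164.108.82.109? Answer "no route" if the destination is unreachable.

no route

No entry's prefix contains 164.108.82.109; there is no default route.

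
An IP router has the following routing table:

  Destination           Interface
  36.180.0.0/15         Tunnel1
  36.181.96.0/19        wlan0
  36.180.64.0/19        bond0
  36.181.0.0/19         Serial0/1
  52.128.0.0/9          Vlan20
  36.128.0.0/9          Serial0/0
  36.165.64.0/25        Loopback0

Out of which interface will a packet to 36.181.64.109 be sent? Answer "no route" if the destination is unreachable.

Tunnel1

Routes whose prefix contains 36.181.64.109:
  36.128.0.0/9 (36.128.0.0 - 36.255.255.255) -> Serial0/0
  36.180.0.0/15 (36.180.0.0 - 36.181.255.255) -> Tunnel1
More-specific entries that do NOT match:
  36.165.64.0/25 (36.165.64.0 - 36.165.64.127) does not contain 36.181.64.109
  36.181.96.0/19 (36.181.96.0 - 36.181.127.255) does not contain 36.181.64.109
  36.180.64.0/19 (36.180.64.0 - 36.180.95.255) does not contain 36.181.64.109
  36.181.0.0/19 (36.181.0.0 - 36.181.31.255) does not contain 36.181.64.109
Longest matching prefix is /15 -> interface Tunnel1.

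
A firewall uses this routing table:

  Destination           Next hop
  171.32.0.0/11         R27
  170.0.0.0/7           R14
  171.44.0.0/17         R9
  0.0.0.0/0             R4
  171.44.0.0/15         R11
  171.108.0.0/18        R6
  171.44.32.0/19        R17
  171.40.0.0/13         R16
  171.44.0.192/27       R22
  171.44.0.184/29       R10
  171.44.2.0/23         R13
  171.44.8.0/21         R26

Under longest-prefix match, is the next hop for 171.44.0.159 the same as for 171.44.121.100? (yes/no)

yes

171.44.0.159: longest match 171.44.0.0/17 -> R9
171.44.121.100: longest match 171.44.0.0/17 -> R9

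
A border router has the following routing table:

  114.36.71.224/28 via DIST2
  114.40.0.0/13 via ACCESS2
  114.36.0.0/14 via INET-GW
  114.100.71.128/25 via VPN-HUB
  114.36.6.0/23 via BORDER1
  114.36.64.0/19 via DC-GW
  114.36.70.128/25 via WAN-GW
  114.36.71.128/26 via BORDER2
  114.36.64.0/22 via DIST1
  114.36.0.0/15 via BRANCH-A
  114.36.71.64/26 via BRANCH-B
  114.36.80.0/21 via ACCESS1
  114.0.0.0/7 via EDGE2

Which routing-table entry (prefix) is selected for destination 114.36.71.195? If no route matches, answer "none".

114.36.64.0/19

Entries matching 114.36.71.195:
  114.0.0.0/7 (114.0.0.0 - 115.255.255.255)
  114.36.0.0/14 (114.36.0.0 - 114.39.255.255)
  114.36.0.0/15 (114.36.0.0 - 114.37.255.255)
  114.36.64.0/19 (114.36.64.0 - 114.36.95.255)
Most specific is 114.36.64.0/19.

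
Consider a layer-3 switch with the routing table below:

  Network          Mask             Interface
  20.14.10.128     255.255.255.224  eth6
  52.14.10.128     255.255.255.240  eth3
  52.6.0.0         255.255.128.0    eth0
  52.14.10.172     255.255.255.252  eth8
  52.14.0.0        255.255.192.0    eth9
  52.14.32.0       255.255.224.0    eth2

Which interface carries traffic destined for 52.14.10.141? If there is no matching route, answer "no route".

eth3

Routes whose prefix contains 52.14.10.141:
  52.14.0.0/18 (52.14.0.0 - 52.14.63.255) -> eth9
  52.14.10.128/28 (52.14.10.128 - 52.14.10.143) -> eth3
More-specific entries that do NOT match:
  52.14.10.172/30 (52.14.10.172 - 52.14.10.175) does not contain 52.14.10.141
Longest matching prefix is /28 -> interface eth3.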